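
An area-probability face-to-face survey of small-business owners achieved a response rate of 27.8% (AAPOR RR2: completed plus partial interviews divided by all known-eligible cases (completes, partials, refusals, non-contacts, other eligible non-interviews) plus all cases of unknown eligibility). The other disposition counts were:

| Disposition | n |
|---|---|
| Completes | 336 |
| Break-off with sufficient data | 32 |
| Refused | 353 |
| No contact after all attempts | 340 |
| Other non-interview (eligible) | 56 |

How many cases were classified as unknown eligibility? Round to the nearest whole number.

207

Num: 336 + 32 = 368
RR2 = 368 / D = 0.278
D = 368 / 0.278 = 1323.7
Rest of base = 1117
unknown eligibility = 1323.7 − 1117 ≈ 207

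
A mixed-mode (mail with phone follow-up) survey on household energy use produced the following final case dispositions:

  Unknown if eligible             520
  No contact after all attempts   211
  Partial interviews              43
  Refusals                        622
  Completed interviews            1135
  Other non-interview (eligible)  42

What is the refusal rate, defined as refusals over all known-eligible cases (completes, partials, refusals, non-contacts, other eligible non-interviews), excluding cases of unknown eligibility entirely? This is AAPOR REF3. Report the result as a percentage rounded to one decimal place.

30.3%

Numerator = 622
Denom = 1135 + 43 + 622 + 211 + 42 = 2053
REF3 = 622 / 2053 = 0.3030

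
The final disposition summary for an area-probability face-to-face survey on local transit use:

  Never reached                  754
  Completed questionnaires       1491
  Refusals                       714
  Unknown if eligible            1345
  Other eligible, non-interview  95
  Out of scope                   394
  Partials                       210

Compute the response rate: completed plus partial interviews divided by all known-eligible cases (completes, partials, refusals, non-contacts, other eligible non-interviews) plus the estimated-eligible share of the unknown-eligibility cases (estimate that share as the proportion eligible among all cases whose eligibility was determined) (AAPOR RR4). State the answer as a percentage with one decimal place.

Numerator: 1491 + 210 = 1701
Known eligible: 1491 + 210 + 714 + 754 + 95 = 3264
e = 3264 / (3264 + 394) = 3264 / 3658 = 0.8923
Eligible share of unknowns: 0.8923 × 1345 = 1200.14
Base: 3264 + 1200.14 = 4464.14
RR4 = 1701 / 4464.14 = 0.3810

38.1%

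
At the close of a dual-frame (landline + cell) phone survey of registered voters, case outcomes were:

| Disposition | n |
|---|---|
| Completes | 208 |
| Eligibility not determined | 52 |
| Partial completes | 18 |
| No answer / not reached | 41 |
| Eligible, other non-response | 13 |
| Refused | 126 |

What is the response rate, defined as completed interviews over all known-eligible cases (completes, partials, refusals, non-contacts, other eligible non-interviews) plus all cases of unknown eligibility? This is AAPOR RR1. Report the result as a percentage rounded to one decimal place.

45.4%

Top = 208
Denominator = 208 + 18 + 126 + 41 + 13 + 52 = 458
RR1 = 208 / 458 = 0.4541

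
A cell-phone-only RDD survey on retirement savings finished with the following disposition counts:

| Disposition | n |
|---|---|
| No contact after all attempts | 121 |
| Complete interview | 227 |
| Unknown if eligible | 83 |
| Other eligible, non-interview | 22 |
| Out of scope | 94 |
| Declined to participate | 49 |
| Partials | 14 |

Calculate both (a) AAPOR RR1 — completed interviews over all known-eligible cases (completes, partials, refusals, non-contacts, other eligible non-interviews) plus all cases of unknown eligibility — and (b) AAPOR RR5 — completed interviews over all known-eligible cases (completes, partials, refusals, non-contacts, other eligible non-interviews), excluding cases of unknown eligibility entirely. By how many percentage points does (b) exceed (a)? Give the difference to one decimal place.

Num: 227
Denominator: 227 + 14 + 49 + 121 + 22 + 83 = 516
RR1 = 227 / 516 = 0.4399
Denominator: 227 + 14 + 49 + 121 + 22 = 433
RR5 = 227 / 433 = 0.5242
Difference = 52.42 − 43.99 = 8.43 percentage points

8.4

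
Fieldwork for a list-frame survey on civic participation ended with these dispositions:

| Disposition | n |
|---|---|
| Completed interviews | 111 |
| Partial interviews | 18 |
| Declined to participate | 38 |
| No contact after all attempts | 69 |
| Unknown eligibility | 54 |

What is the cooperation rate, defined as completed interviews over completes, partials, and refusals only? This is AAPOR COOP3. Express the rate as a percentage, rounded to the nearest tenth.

Num = 111
Denominator = 111 + 18 + 38 = 167
COOP3 = 111 / 167 = 0.6647

66.5%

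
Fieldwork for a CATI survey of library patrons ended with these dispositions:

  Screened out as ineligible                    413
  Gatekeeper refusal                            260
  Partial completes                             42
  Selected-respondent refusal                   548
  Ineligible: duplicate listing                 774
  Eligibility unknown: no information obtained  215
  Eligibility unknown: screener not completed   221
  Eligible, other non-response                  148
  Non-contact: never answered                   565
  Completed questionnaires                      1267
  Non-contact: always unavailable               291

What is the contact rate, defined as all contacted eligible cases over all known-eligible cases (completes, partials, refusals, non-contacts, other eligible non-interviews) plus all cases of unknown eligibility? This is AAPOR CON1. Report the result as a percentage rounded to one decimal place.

63.7%

Refusal or break-off = 260 + 548 = 808
No contact after all attempts = 565 + 291 = 856
Undetermined eligibility = 221 + 215 = 436
Not eligible = 413 + 774 = 1187
Num → 1267 + 42 + 808 + 148 = 2265
Base → 1267 + 42 + 808 + 856 + 148 + 436 = 3557
CON1 = 2265 / 3557 = 0.6368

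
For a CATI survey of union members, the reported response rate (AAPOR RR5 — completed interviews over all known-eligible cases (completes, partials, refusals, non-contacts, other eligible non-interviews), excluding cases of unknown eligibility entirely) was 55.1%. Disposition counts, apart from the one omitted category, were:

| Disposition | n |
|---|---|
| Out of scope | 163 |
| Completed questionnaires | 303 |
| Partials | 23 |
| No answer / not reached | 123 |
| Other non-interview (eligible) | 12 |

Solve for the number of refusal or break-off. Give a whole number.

89

RR5 = 303 / D = 0.551
D = 303 / 0.551 = 549.9
Rest of base = 461
refusal or break-off = 549.9 − 461 ≈ 89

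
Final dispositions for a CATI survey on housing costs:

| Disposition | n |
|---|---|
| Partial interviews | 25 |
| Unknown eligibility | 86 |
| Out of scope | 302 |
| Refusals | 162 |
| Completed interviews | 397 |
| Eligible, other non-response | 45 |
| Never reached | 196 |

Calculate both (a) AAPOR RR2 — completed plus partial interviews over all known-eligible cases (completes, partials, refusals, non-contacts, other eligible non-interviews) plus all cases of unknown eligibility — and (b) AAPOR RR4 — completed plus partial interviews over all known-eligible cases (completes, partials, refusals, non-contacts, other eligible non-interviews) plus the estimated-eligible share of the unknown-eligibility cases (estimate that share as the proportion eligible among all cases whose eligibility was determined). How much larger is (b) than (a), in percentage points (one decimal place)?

Numerator = 397 + 25 = 422
Denominator = 397 + 25 + 162 + 196 + 45 + 86 = 911
RR2 = 422 / 911 = 0.4632
Determined eligible = 397 + 25 + 162 + 196 + 45 = 825
e = 825 / (825 + 302) = 825 / 1127 = 0.7320
Eligible share of unknowns = 0.7320 × 86 = 62.95
Denominator = 825 + 62.95 = 887.95
RR4 = 422 / 887.95 = 0.4753
Difference = 47.53 − 46.32 = 1.21 percentage points

1.2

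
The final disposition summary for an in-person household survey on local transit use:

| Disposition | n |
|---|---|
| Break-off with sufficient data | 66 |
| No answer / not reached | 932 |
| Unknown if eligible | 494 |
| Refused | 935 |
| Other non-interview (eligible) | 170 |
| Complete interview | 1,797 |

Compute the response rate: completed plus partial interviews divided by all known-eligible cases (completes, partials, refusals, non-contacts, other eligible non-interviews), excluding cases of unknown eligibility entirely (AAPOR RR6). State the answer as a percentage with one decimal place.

Numerator: 1797 + 66 = 1863
Denominator: 1797 + 66 + 935 + 932 + 170 = 3900
RR6 = 1863 / 3900 = 0.4777

47.8%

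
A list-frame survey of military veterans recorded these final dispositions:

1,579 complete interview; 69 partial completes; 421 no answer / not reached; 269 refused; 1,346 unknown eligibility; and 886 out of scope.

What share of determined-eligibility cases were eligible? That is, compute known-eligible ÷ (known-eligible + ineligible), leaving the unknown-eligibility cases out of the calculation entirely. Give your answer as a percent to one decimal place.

72.5%

Known eligible → 1579 + 69 + 269 + 421 = 2338
e = 2338 / (2338 + 886) = 2338 / 3224 = 0.7252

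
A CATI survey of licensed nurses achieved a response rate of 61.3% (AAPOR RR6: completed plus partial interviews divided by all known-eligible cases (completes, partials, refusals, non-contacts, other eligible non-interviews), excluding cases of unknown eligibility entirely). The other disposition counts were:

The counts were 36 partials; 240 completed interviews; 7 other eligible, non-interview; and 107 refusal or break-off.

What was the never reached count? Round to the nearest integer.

60

Numerator: 240 + 36 = 276
RR6 = 276 / D = 0.613
D = 276 / 0.613 = 450.2
Other denominator terms total 390
never reached = 450.2 − 390 ≈ 60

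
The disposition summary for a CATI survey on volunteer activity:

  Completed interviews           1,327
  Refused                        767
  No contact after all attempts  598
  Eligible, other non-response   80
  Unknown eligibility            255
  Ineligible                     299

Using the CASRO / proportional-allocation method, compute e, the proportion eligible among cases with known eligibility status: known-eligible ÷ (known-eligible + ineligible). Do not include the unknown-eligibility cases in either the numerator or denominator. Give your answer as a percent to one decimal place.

90.3%

Eligible (known): 1327 + 767 + 598 + 80 = 2772
e = 2772 / (2772 + 299) = 2772 / 3071 = 0.9026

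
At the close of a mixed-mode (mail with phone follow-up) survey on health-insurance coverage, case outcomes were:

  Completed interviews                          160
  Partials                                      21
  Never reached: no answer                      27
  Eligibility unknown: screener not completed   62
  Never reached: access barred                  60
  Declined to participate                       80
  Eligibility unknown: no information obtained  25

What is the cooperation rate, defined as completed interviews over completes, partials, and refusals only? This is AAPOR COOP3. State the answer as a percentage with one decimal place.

Never reached = 27 + 60 = 87
Unknown eligibility = 62 + 25 = 87
Num = 160
Denom = 160 + 21 + 80 = 261
COOP3 = 160 / 261 = 0.6130

61.3%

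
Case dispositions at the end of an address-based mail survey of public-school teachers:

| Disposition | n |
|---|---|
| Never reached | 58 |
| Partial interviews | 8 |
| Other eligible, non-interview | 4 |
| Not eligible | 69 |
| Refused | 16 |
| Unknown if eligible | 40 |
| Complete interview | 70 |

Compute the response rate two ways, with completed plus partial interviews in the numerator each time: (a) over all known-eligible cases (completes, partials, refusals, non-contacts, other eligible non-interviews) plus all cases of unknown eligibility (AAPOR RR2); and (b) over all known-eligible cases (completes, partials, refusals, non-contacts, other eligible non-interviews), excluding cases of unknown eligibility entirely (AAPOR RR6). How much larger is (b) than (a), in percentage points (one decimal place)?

10.2

Top: 70 + 8 = 78
Base: 70 + 8 + 16 + 58 + 4 + 40 = 196
RR2 = 78 / 196 = 0.3980
Base: 70 + 8 + 16 + 58 + 4 = 156
RR6 = 78 / 156 = 0.5000
Difference = 50.00 − 39.80 = 10.20 percentage points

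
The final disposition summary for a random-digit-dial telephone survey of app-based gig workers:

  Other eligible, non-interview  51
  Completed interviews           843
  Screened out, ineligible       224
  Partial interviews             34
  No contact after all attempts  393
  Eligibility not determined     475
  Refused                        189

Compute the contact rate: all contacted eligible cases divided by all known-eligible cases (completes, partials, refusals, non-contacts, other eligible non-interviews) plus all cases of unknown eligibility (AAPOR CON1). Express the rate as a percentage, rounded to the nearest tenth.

56.3%

Num = 843 + 34 + 189 + 51 = 1117
Base = 843 + 34 + 189 + 393 + 51 + 475 = 1985
CON1 = 1117 / 1985 = 0.5627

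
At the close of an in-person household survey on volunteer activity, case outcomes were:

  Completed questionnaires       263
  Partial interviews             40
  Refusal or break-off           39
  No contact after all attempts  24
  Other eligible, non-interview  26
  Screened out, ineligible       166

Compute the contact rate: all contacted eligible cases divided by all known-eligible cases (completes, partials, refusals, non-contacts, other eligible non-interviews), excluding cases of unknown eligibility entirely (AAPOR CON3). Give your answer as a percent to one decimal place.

Num: 263 + 40 + 39 + 26 = 368
Base: 263 + 40 + 39 + 24 + 26 = 392
CON3 = 368 / 392 = 0.9388

93.9%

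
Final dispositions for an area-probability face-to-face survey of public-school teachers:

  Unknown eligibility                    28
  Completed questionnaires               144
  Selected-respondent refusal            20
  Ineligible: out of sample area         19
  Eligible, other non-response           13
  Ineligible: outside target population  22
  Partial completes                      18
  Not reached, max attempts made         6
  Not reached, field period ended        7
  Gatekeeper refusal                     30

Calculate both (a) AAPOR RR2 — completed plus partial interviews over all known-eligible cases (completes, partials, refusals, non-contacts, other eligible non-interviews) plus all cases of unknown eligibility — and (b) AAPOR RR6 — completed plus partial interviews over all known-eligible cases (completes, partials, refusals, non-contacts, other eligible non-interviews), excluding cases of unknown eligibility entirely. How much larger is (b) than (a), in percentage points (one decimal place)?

7.2

Refused = 30 + 20 = 50
Non-contacts = 7 + 6 = 13
Screened out, ineligible = 22 + 19 = 41
Top = 144 + 18 = 162
Base = 144 + 18 + 50 + 13 + 13 + 28 = 266
RR2 = 162 / 266 = 0.6090
Base = 144 + 18 + 50 + 13 + 13 = 238
RR6 = 162 / 238 = 0.6807
Difference = 68.07 − 60.90 = 7.17 percentage points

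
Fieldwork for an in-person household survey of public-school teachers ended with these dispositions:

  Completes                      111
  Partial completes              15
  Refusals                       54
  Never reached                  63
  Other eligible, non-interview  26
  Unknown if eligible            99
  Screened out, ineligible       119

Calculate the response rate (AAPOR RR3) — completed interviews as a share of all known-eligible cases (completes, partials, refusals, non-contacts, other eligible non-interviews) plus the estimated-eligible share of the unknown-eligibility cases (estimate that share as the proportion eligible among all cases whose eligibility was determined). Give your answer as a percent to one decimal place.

Top = 111
Known eligible = 111 + 15 + 54 + 63 + 26 = 269
e = 269 / (269 + 119) = 269 / 388 = 0.6933
Estimated eligible among unknowns = 0.6933 × 99 = 68.64
Denom = 269 + 68.64 = 337.64
RR3 = 111 / 337.64 = 0.3288

32.9%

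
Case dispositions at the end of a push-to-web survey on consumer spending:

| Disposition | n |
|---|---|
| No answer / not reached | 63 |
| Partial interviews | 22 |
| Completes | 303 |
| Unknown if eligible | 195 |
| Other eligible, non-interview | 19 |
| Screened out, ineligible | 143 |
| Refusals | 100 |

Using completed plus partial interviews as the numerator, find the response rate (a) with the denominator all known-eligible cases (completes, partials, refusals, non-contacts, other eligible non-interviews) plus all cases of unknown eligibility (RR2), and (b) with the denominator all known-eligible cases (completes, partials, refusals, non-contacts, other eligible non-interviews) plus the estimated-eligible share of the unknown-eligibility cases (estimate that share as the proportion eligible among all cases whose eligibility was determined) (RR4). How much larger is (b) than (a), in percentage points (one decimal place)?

3.0

Numerator = 303 + 22 = 325
Base = 303 + 22 + 100 + 63 + 19 + 195 = 702
RR2 = 325 / 702 = 0.4630
Eligible (known) = 303 + 22 + 100 + 63 + 19 = 507
e = 507 / (507 + 143) = 507 / 650 = 0.7800
e × U = 0.7800 × 195 = 152.10
Base = 507 + 152.10 = 659.10
RR4 = 325 / 659.10 = 0.4931
Difference = 49.31 − 46.30 = 3.01 percentage points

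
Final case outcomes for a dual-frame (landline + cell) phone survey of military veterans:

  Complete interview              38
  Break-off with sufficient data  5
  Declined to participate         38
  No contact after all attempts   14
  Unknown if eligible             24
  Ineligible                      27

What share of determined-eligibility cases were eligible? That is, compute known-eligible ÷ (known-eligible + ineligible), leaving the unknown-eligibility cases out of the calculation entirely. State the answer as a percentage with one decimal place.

77.9%

Determined eligible → 38 + 5 + 38 + 14 = 95
e = 95 / (95 + 27) = 95 / 122 = 0.7787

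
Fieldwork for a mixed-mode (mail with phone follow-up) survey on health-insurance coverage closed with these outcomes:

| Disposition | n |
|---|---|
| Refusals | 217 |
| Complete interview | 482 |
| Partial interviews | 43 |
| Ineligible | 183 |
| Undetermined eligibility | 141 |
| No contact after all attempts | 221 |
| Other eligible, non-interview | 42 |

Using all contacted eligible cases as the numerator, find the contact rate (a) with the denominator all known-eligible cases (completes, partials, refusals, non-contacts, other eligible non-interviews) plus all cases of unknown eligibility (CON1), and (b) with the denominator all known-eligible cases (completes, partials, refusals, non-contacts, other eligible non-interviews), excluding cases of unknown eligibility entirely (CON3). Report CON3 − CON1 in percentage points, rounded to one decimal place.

9.6

Top = 482 + 43 + 217 + 42 = 784
Denom = 482 + 43 + 217 + 221 + 42 + 141 = 1146
CON1 = 784 / 1146 = 0.6841
Denom = 482 + 43 + 217 + 221 + 42 = 1005
CON3 = 784 / 1005 = 0.7801
Difference = 78.01 − 68.41 = 9.60 percentage points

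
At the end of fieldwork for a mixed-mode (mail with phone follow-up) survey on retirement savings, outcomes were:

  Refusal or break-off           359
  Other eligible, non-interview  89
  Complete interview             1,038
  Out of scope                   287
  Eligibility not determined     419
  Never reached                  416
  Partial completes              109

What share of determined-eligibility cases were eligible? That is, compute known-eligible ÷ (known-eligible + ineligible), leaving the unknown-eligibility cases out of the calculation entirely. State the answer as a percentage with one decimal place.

Eligible (known) = 1038 + 109 + 359 + 416 + 89 = 2011
e = 2011 / (2011 + 287) = 2011 / 2298 = 0.8751

87.5%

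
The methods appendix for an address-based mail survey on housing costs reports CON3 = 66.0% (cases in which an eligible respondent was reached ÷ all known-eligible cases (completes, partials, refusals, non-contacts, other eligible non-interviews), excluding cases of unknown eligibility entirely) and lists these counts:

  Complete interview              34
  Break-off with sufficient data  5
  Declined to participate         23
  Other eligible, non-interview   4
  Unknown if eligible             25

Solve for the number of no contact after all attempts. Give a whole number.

34

Num = 34 + 5 + 23 + 4 = 66
CON3 = 66 / D = 0.660
D = 66 / 0.660 = 100.0
Other denominator terms total 66
no contact after all attempts = 100.0 − 66 ≈ 34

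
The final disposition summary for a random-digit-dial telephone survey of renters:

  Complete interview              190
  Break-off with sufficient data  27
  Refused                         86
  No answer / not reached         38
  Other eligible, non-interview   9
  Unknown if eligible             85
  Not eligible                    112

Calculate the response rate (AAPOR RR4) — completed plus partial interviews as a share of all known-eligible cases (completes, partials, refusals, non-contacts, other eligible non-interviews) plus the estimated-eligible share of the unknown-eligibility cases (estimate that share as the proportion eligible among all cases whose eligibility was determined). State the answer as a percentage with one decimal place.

52.4%

Numerator = 190 + 27 = 217
Eligible (known) = 190 + 27 + 86 + 38 + 9 = 350
e = 350 / (350 + 112) = 350 / 462 = 0.7576
e × U = 0.7576 × 85 = 64.40
Denom = 350 + 64.40 = 414.40
RR4 = 217 / 414.40 = 0.5236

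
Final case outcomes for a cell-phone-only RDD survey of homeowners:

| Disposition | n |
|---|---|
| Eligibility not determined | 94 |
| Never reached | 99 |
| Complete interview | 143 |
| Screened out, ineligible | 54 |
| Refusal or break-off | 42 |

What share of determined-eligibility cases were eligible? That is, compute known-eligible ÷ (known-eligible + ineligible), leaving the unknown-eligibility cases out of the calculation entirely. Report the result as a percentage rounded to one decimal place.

84.0%

Known eligible = 143 + 42 + 99 = 284
e = 284 / (284 + 54) = 284 / 338 = 0.8402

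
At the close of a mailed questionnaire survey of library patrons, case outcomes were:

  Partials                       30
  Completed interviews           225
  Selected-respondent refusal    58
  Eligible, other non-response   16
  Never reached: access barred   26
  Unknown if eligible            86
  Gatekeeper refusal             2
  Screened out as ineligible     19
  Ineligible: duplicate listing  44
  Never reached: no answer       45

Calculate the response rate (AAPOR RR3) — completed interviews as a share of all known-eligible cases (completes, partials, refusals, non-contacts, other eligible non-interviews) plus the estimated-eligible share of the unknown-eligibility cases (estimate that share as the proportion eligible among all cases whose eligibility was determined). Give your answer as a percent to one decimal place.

Declined to participate = 2 + 58 = 60
No contact after all attempts = 45 + 26 = 71
Screened out, ineligible = 19 + 44 = 63
Top = 225
Known eligible = 225 + 30 + 60 + 71 + 16 = 402
e = 402 / (402 + 63) = 402 / 465 = 0.8645
Eligible share of unknowns = 0.8645 × 86 = 74.35
Denom = 402 + 74.35 = 476.35
RR3 = 225 / 476.35 = 0.4723

47.2%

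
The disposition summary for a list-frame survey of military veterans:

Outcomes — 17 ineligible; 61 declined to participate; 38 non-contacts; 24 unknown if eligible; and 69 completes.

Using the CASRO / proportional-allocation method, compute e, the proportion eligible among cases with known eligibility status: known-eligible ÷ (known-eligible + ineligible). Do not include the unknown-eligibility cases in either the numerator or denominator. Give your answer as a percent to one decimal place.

Determined eligible = 69 + 61 + 38 = 168
e = 168 / (168 + 17) = 168 / 185 = 0.9081

90.8%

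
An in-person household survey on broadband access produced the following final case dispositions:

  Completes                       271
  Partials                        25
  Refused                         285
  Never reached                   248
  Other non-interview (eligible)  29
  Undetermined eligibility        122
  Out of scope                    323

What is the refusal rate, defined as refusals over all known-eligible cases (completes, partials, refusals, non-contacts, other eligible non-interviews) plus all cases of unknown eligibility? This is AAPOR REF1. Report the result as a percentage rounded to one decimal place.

Num = 285
Denominator = 271 + 25 + 285 + 248 + 29 + 122 = 980
REF1 = 285 / 980 = 0.2908

29.1%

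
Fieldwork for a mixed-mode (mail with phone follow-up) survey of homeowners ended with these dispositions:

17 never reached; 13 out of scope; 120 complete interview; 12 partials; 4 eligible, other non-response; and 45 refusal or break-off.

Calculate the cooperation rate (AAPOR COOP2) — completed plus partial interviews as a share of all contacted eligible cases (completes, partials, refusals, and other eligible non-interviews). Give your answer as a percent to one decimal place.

72.9%

Num: 120 + 12 = 132
Base: 120 + 12 + 45 + 4 = 181
COOP2 = 132 / 181 = 0.7293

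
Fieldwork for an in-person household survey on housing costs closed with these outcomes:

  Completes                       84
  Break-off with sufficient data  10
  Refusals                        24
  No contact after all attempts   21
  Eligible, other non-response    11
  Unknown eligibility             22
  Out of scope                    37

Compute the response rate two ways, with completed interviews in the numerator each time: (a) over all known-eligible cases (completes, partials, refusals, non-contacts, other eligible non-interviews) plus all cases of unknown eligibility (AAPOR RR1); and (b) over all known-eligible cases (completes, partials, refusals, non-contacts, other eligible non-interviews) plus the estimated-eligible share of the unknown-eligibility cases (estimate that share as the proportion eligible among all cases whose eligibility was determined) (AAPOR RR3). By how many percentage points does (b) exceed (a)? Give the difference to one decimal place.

1.3

Numerator → 84
Denominator → 84 + 10 + 24 + 21 + 11 + 22 = 172
RR1 = 84 / 172 = 0.4884
Determined eligible → 84 + 10 + 24 + 21 + 11 = 150
e = 150 / (150 + 37) = 150 / 187 = 0.8021
Estimated eligible among unknowns → 0.8021 × 22 = 17.65
Denominator → 150 + 17.65 = 167.65
RR3 = 84 / 167.65 = 0.5010
Difference = 50.10 − 48.84 = 1.26 percentage points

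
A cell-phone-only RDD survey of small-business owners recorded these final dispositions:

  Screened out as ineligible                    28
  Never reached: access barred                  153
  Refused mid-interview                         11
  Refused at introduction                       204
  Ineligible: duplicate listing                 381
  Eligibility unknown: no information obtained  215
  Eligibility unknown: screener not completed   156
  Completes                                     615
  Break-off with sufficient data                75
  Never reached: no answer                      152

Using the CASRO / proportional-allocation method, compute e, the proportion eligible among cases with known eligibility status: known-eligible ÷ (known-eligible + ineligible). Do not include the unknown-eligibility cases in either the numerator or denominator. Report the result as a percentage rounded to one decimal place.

Declined to participate = 204 + 11 = 215
Non-contacts = 152 + 153 = 305
Undetermined eligibility = 156 + 215 = 371
Out of scope = 28 + 381 = 409
Eligible (known): 615 + 75 + 215 + 305 = 1210
e = 1210 / (1210 + 409) = 1210 / 1619 = 0.7474

74.7%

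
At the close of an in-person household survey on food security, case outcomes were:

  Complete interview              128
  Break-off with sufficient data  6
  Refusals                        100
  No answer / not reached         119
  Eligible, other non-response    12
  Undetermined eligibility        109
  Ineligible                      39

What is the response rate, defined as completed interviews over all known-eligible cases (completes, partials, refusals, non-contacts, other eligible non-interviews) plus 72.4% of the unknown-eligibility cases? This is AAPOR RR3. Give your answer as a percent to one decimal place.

28.8%

Numerator = 128
Determined eligible = 128 + 6 + 100 + 119 + 12 = 365
Eligible share of unknowns = 0.7240 × 109 = 78.92
Base = 365 + 78.92 = 443.92
RR3 = 128 / 443.92 = 0.2883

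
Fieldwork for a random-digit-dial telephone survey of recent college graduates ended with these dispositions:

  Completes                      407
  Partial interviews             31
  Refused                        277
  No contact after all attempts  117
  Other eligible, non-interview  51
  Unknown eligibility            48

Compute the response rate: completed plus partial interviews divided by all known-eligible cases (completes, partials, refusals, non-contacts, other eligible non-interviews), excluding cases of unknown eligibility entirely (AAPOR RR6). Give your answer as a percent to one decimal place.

49.6%

Top = 407 + 31 = 438
Denominator = 407 + 31 + 277 + 117 + 51 = 883
RR6 = 438 / 883 = 0.4960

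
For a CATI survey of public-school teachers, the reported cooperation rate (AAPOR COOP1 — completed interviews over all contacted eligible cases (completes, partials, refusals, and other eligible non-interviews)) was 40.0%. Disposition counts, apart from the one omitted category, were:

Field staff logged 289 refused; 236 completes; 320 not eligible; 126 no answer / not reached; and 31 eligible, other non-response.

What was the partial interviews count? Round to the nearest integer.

34

COOP1 = 236 / D = 0.400
D = 236 / 0.400 = 590.0
Rest of base = 556
partial interviews = 590.0 − 556 ≈ 34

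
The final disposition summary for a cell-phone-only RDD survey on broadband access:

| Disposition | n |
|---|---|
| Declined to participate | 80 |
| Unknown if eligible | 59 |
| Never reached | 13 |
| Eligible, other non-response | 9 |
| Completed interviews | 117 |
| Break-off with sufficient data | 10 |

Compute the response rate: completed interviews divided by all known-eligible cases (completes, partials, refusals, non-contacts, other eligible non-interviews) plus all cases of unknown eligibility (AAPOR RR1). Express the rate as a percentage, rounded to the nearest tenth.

40.6%

Top → 117
Base → 117 + 10 + 80 + 13 + 9 + 59 = 288
RR1 = 117 / 288 = 0.4062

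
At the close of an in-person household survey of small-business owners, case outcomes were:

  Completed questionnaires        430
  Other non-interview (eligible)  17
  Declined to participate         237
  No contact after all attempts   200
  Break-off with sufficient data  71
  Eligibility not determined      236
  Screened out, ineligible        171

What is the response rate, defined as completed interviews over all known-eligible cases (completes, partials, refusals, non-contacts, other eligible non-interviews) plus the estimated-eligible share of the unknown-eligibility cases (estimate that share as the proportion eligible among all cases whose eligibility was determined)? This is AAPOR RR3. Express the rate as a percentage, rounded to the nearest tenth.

37.2%

Top: 430
Eligible (known): 430 + 71 + 237 + 200 + 17 = 955
e = 955 / (955 + 171) = 955 / 1126 = 0.8481
Eligible share of unknowns: 0.8481 × 236 = 200.15
Base: 955 + 200.15 = 1155.15
RR3 = 430 / 1155.15 = 0.3722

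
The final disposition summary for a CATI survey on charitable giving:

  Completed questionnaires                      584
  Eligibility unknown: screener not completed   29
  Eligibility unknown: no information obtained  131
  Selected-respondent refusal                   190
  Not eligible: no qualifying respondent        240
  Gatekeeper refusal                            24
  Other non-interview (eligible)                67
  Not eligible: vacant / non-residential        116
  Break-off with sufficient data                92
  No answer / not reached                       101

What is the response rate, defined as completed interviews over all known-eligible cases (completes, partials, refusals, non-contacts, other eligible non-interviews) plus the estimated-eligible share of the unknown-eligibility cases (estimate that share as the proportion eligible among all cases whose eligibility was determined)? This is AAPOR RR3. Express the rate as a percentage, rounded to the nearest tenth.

49.6%

Refusal or break-off = 24 + 190 = 214
Eligibility not determined = 29 + 131 = 160
Screened out, ineligible = 240 + 116 = 356
Num → 584
Determined eligible → 584 + 92 + 214 + 101 + 67 = 1058
e = 1058 / (1058 + 356) = 1058 / 1414 = 0.7482
e × U → 0.7482 × 160 = 119.71
Denom → 1058 + 119.71 = 1177.71
RR3 = 584 / 1177.71 = 0.4959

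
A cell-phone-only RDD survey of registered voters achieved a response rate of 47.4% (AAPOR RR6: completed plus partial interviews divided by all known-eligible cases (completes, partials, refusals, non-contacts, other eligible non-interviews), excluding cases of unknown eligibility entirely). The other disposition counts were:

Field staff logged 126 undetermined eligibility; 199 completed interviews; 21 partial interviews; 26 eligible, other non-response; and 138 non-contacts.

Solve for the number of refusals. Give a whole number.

Top: 199 + 21 = 220
RR6 = 220 / D = 0.474
D = 220 / 0.474 = 464.1
Remaining denominator categories sum to 384
refusals = 464.1 − 384 ≈ 80

80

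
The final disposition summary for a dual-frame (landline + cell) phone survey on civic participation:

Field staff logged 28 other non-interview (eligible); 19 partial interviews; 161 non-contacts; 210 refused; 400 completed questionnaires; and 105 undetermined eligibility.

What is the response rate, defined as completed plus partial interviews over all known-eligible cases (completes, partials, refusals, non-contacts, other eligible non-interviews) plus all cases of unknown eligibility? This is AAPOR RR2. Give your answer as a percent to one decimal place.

Top: 400 + 19 = 419
Denominator: 400 + 19 + 210 + 161 + 28 + 105 = 923
RR2 = 419 / 923 = 0.4540

45.4%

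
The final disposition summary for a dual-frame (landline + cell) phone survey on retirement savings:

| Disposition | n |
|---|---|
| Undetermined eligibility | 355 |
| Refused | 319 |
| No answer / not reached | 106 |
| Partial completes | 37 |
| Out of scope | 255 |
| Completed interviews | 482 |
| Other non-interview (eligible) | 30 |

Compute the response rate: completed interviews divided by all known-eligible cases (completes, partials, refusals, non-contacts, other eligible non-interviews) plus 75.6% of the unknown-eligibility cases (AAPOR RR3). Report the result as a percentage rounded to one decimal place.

Num = 482
Determined eligible = 482 + 37 + 319 + 106 + 30 = 974
e × U = 0.7560 × 355 = 268.38
Base = 974 + 268.38 = 1242.38
RR3 = 482 / 1242.38 = 0.3880

38.8%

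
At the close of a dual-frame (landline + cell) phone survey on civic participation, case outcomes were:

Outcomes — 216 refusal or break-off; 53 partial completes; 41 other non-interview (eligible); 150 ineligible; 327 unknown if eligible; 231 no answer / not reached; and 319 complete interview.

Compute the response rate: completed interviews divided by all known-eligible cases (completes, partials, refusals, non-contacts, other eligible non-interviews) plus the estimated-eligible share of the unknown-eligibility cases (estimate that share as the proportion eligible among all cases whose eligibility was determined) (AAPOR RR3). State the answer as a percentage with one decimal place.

28.0%

Top: 319
Known eligible: 319 + 53 + 216 + 231 + 41 = 860
e = 860 / (860 + 150) = 860 / 1010 = 0.8515
e × U: 0.8515 × 327 = 278.44
Denominator: 860 + 278.44 = 1138.44
RR3 = 319 / 1138.44 = 0.2802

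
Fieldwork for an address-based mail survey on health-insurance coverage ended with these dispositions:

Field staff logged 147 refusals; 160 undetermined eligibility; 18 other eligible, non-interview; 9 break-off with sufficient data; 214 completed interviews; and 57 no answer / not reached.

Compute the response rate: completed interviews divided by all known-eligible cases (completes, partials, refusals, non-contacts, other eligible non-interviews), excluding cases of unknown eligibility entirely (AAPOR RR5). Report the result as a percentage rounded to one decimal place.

48.1%

Num = 214
Base = 214 + 9 + 147 + 57 + 18 = 445
RR5 = 214 / 445 = 0.4809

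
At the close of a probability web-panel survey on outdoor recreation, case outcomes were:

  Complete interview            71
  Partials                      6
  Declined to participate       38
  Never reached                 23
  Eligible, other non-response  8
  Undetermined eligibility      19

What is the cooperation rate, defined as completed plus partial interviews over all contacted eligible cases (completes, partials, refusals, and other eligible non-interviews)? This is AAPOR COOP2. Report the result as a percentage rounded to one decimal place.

62.6%

Numerator = 71 + 6 = 77
Base = 71 + 6 + 38 + 8 = 123
COOP2 = 77 / 123 = 0.6260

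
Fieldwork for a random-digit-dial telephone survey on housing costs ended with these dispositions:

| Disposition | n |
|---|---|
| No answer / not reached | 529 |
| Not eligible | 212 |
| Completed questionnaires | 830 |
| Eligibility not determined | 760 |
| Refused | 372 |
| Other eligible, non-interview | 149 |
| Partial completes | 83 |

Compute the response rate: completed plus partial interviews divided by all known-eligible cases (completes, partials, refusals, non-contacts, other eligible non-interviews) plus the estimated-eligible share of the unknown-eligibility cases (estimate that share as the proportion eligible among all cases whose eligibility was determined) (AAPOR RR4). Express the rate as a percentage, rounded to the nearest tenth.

Num = 830 + 83 = 913
Eligible (known) = 830 + 83 + 372 + 529 + 149 = 1963
e = 1963 / (1963 + 212) = 1963 / 2175 = 0.9025
e × U = 0.9025 × 760 = 685.90
Denom = 1963 + 685.90 = 2648.90
RR4 = 913 / 2648.90 = 0.3447

34.5%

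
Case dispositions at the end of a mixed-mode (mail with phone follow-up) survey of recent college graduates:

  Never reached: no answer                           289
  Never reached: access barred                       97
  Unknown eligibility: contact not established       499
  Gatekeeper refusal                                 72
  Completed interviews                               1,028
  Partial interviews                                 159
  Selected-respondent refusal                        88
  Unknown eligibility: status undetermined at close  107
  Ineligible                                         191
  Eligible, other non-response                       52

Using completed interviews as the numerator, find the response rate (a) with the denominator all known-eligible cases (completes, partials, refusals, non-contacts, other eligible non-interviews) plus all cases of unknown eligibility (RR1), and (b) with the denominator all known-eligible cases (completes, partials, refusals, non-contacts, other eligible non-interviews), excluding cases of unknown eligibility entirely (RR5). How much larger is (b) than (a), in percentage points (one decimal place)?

14.6

Declined to participate = 72 + 88 = 160
Never reached = 289 + 97 = 386
Unknown eligibility = 499 + 107 = 606
Top → 1028
Denom → 1028 + 159 + 160 + 386 + 52 + 606 = 2391
RR1 = 1028 / 2391 = 0.4299
Denom → 1028 + 159 + 160 + 386 + 52 = 1785
RR5 = 1028 / 1785 = 0.5759
Difference = 57.59 − 42.99 = 14.60 percentage points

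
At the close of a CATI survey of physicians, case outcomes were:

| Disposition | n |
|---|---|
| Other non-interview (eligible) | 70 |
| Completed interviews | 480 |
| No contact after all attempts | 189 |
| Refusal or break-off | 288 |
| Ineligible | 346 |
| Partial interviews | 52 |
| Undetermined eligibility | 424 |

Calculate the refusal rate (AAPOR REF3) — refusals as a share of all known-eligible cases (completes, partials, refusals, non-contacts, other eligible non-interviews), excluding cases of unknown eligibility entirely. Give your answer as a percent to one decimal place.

Top → 288
Base → 480 + 52 + 288 + 189 + 70 = 1079
REF3 = 288 / 1079 = 0.2669

26.7%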